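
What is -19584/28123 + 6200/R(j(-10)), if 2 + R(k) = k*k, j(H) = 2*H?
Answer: 83284084/5596477 ≈ 14.882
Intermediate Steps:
R(k) = -2 + k**2 (R(k) = -2 + k*k = -2 + k**2)
-19584/28123 + 6200/R(j(-10)) = -19584/28123 + 6200/(-2 + (2*(-10))**2) = -19584*1/28123 + 6200/(-2 + (-20)**2) = -19584/28123 + 6200/(-2 + 400) = -19584/28123 + 6200/398 = -19584/28123 + 6200*(1/398) = -19584/28123 + 3100/199 = 83284084/5596477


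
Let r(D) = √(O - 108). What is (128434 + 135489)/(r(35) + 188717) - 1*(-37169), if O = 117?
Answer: 7014797603/188720 ≈ 37170.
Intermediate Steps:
r(D) = 3 (r(D) = √(117 - 108) = √9 = 3)
(128434 + 135489)/(r(35) + 188717) - 1*(-37169) = (128434 + 135489)/(3 + 188717) - 1*(-37169) = 263923/188720 + 37169 = 7014797603/188720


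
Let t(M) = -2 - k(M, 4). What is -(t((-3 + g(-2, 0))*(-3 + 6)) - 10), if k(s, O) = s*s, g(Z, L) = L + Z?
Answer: 237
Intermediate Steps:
k(s, O) = s²
t(M) = -2 - M²
-(t((-3 + g(-2, 0))*(-3 + 6)) - 10) = -((-2 - ((-3 + (0 - 2))*(-3 + 6))²) - 10) = -((-2 - ((-3 - 2)*3)²) - 10) = -((-2 - (-5*3)²) - 10) = -((-2 - 1*(-15)²) - 10) = -((-2 - 1*225) - 10) = -((-2 - 225) - 10) = -(-227 - 10) = -1*(-237) = 237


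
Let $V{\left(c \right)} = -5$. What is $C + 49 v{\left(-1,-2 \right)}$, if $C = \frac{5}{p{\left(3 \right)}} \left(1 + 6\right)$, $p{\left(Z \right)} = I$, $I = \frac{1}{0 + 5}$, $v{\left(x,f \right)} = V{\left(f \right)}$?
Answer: $-70$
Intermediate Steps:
$v{\left(x,f \right)} = -5$
$I = \frac{1}{5} \approx 0.2$
$p{\left(Z \right)} = \frac{1}{5}$
$C = 175$ ($C = 5 \frac{1}{\frac{1}{5}} \left(1 + 6\right) = 5 \cdot 5 \cdot 7 = 25 \cdot 7 = 175$)
$C + 49 v{\left(-1,-2 \right)} = 175 + 49 \left(-5\right) = 175 - 245 = -70$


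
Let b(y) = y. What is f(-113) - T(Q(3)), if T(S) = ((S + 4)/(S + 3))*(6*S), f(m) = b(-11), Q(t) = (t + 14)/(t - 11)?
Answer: 457/28 ≈ 16.321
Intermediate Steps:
Q(t) = (14 + t)/(-11 + t)
f(m) = -11
T(S) = 6*S*(4 + S)/(3 + S) (T(S) = ((4 + S)/(3 + S))*(6*S) = 6*S*(4 + S)/(3 + S))
f(-113) - T(Q(3)) = -11 - 6*(14 + 3)/(-11 + 3)*(4 + (14 + 3)/(-11 + 3))/(3 + (14 + 3)/(-11 + 3)) = -11 - 6*17/(-8)*(4 + 17/(-8))/(3 + 17/(-8)) = -11 - 6*(-⅛*17)*(4 - ⅛*17)/(3 - ⅛*17) = -11 - 6*(-17)*(4 - 17/8)/(8*(3 - 17/8)) = -11 - 6*(-17)*15/(8*7/8*8) = -11 - 6*(-17)*8*15/(8*7*8) = -11 - 1*(-765/28) = -11 + 765/28 = 457/28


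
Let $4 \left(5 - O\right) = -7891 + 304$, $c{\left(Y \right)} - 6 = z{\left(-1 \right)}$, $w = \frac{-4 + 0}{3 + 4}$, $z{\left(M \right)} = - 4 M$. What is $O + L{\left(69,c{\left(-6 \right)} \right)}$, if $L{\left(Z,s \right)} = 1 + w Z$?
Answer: $\frac{52173}{28} \approx 1863.3$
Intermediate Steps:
$w = - \frac{4}{7} \approx -0.57143$
$c{\left(Y \right)} = 10$ ($c{\left(Y \right)} = 6 - -4 = 6 + 4 = 10$)
$L{\left(Z,s \right)} = 1 - \frac{4 Z}{7}$
$O = \frac{7607}{4}$ ($O = 5 - \frac{-7891 + 304}{4} = 5 - - \frac{7587}{4} = 5 + \frac{7587}{4} = \frac{7607}{4} \approx 1901.8$)
$O + L{\left(69,c{\left(-6 \right)} \right)} = \frac{7607}{4} + \left(1 - \frac{276}{7}\right) = \frac{7607}{4} - \frac{269}{7} = \frac{52173}{28}$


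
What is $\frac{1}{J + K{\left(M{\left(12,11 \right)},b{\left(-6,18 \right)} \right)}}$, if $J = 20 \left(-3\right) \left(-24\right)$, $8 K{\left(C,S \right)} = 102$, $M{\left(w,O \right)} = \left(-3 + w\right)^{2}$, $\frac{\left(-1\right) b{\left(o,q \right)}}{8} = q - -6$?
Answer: $\frac{4}{5811} \approx 0.00068835$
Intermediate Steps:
$b{\left(o,q \right)} = -48 - 8 q$ ($b{\left(o,q \right)} = - 8 \left(q - -6\right) = - 8 \left(q + 6\right) = - 8 \left(6 + q\right) = -48 - 8 q$)
$K{\left(C,S \right)} = \frac{51}{4}$ ($K{\left(C,S \right)} = \frac{1}{8} \cdot 102 = \frac{51}{4}$)
$J = 1440$ ($J = \left(-60\right) \left(-24\right) = 1440$)
$\frac{1}{J + K{\left(M{\left(12,11 \right)},b{\left(-6,18 \right)} \right)}} = \frac{1}{1440 + \frac{51}{4}} = \frac{1}{\frac{5811}{4}} = \frac{4}{5811}$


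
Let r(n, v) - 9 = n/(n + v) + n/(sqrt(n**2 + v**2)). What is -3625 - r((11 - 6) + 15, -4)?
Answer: -14541/4 - 5*sqrt(26)/26 ≈ -3636.2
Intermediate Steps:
r(n, v) = 9 + n/(n + v) + n/sqrt(n**2 + v**2) (r(n, v) = 9 + (n/(n + v) + n/(sqrt(n**2 + v**2))) = 9 + (n/(n + v) + n/sqrt(n**2 + v**2)) = 9 + n/(n + v) + n/sqrt(n**2 + v**2))
-3625 - r((11 - 6) + 15, -4) = -3625 - (((11 - 6) + 15)**2 + ((11 - 6) + 15)*(-4) + 9*(-4)*sqrt(((11 - 6) + 15)**2 + (-4)**2) + 10*((11 - 6) + 15)*sqrt(((11 - 6) + 15)**2 + (-4)**2))/((((11 - 6) + 15) - 4)*sqrt(((11 - 6) + 15)**2 + (-4)**2)) = -3625 - ((5 + 15)**2 + (5 + 15)*(-4) + 9*(-4)*sqrt((5 + 15)**2 + 16) + 10*(5 + 15)*sqrt((5 + 15)**2 + 16))/(((5 + 15) - 4)*sqrt((5 + 15)**2 + 16)) = -3625 - (20**2 + 20*(-4) + 9*(-4)*sqrt(20**2 + 16) + 10*20*sqrt(20**2 + 16))/((20 - 4)*sqrt(20**2 + 16)) = -3625 - (400 - 80 + 9*(-4)*sqrt(400 + 16) + 10*20*sqrt(400 + 16))/(16*sqrt(400 + 16)) = -3625 - (400 - 80 + 9*(-4)*sqrt(416) + 10*20*sqrt(416))/(16*sqrt(416)) = -3625 - sqrt(26)/104*(400 - 80 + 9*(-4)*(4*sqrt(26)) + 10*20*(4*sqrt(26)))/16 = -3625 - sqrt(26)/104*(400 - 80 - 144*sqrt(26) + 800*sqrt(26))/16 = -3625 - sqrt(26)/104*(320 + 656*sqrt(26))/16 = -3625 - sqrt(26)*(320 + 656*sqrt(26))/1664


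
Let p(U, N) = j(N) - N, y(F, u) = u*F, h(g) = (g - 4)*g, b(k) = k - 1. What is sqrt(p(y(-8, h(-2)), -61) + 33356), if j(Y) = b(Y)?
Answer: sqrt(33355) ≈ 182.63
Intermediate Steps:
b(k) = -1 + k
h(g) = g*(-4 + g) (h(g) = (-4 + g)*g = g*(-4 + g))
j(Y) = -1 + Y
y(F, u) = F*u
p(U, N) = -1 (p(U, N) = (-1 + N) - N = -1)
sqrt(p(y(-8, h(-2)), -61) + 33356) = sqrt(-1 + 33356) = sqrt(33355)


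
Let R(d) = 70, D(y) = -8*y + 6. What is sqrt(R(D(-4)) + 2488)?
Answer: sqrt(2558) ≈ 50.577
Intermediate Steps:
D(y) = 6 - 8*y
sqrt(R(D(-4)) + 2488) = sqrt(70 + 2488) = sqrt(2558)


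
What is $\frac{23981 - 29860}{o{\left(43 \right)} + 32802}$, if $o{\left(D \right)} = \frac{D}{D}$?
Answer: $- \frac{5879}{32803} \approx -0.17922$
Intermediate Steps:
$o{\left(D \right)} = 1$
$\frac{23981 - 29860}{o{\left(43 \right)} + 32802} = \frac{23981 - 29860}{1 + 32802} = - \frac{5879}{32803}$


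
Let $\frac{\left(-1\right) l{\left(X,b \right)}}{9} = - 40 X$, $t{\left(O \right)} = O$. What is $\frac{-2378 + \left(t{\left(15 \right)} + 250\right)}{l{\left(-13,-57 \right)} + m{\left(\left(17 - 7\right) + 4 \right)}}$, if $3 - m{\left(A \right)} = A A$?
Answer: $\frac{2113}{4873} \approx 0.43361$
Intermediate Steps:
$l{\left(X,b \right)} = 360 X$ ($l{\left(X,b \right)} = - 9 \left(- 40 X\right) = 360 X$)
$m{\left(A \right)} = 3 - A^{2}$ ($m{\left(A \right)} = 3 - A A = 3 - A^{2}$)
$\frac{-2378 + \left(t{\left(15 \right)} + 250\right)}{l{\left(-13,-57 \right)} + m{\left(\left(17 - 7\right) + 4 \right)}} = \frac{-2378 + \left(15 + 250\right)}{360 \left(-13\right) + \left(3 - \left(\left(17 - 7\right) + 4\right)^{2}\right)} = \frac{-2378 + 265}{-4680 + \left(3 - \left(10 + 4\right)^{2}\right)} = - \frac{2113}{-4680 + \left(3 - 14^{2}\right)} = - \frac{2113}{-4680 + \left(3 - 196\right)} = - \frac{2113}{-4680 - 193} = - \frac{2113}{-4873} = \left(-2113\right) \left(- \frac{1}{4873}\right) = \frac{2113}{4873}$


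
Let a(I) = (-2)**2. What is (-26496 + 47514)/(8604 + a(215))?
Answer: 10509/4304 ≈ 2.4417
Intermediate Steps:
a(I) = 4
(-26496 + 47514)/(8604 + a(215)) = (-26496 + 47514)/(8604 + 4) = 21018/8608 = 21018*(1/8608) = 10509/4304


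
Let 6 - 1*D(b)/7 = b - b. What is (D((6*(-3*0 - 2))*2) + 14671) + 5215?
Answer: 19928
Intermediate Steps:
D(b) = 42 (D(b) = 42 - 7*(b - b) = 42 - 7*0 = 42 + 0 = 42)
(D((6*(-3*0 - 2))*2) + 14671) + 5215 = (42 + 14671) + 5215 = 14713 + 5215 = 19928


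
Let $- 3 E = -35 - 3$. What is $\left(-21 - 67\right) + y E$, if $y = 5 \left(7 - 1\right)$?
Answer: $292$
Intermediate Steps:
$E = \frac{38}{3}$ ($E = - \frac{-35 - 3}{3} = \left(- \frac{1}{3}\right) \left(-38\right) = \frac{38}{3} \approx 12.667$)
$y = 30$ ($y = 5 \cdot 6 = 30$)
$\left(-21 - 67\right) + y E = \left(-21 - 67\right) + 30 \cdot \frac{38}{3} = -88 + 380 = 292$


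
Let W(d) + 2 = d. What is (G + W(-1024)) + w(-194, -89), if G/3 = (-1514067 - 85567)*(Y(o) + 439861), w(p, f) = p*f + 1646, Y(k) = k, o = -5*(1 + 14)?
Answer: -2110489897086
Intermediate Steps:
W(d) = -2 + d
o = -75 (o = -5*15 = -75)
w(p, f) = 1646 + f*p (w(p, f) = f*p + 1646 = 1646 + f*p)
G = -2110489914972 (G = 3*((-1514067 - 85567)*(-75 + 439861)) = 3*(-1599634*439786) = 3*(-703496638324) = -2110489914972)
(G + W(-1024)) + w(-194, -89) = (-2110489914972 + (-2 - 1024)) + (1646 - 89*(-194)) = (-2110489914972 - 1026) + (1646 + 17266) = -2110489915998 + 18912 = -2110489897086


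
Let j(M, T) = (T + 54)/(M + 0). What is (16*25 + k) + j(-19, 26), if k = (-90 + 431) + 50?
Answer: 14949/19 ≈ 786.79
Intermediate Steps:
k = 391 (k = 341 + 50 = 391)
j(M, T) = (54 + T)/M
(16*25 + k) + j(-19, 26) = (16*25 + 391) + (54 + 26)/(-19) = (400 + 391) - 1/19*80 = 791 - 80/19 = 14949/19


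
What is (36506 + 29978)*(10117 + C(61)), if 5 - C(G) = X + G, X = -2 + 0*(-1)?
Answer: 669028492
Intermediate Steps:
X = -2 (X = -2 + 0 = -2)
C(G) = 7 - G (C(G) = 5 - (-2 + G) = 5 + (2 - G) = 7 - G)
(36506 + 29978)*(10117 + C(61)) = (36506 + 29978)*(10117 + (7 - 1*61)) = 66484*(10117 + (7 - 61)) = 66484*(10117 - 54) = 66484*10063 = 669028492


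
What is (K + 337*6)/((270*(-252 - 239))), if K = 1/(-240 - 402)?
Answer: -1298123/85109940 ≈ -0.015252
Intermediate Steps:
K = -1/642 (K = 1/(-642) = -1/642 ≈ -0.0015576)
(K + 337*6)/((270*(-252 - 239))) = (-1/642 + 337*6)/((270*(-252 - 239))) = (-1/642 + 2022)/((270*(-491))) = (1298123/642)/(-132570) = (1298123/642)*(-1/132570) = -1298123/85109940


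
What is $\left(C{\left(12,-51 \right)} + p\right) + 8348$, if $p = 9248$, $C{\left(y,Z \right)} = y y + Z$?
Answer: $17689$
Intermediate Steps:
$C{\left(y,Z \right)} = Z + y^{2}$ ($C{\left(y,Z \right)} = y^{2} + Z = Z + y^{2}$)
$\left(C{\left(12,-51 \right)} + p\right) + 8348 = \left(\left(-51 + 12^{2}\right) + 9248\right) + 8348 = \left(\left(-51 + 144\right) + 9248\right) + 8348 = \left(93 + 9248\right) + 8348 = 9341 + 8348 = 17689$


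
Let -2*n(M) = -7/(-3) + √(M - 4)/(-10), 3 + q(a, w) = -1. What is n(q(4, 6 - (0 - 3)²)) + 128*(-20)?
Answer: -15367/6 + I*√2/10 ≈ -2561.2 + 0.14142*I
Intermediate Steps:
q(a, w) = -4 (q(a, w) = -3 - 1 = -4)
n(M) = -7/6 + √(-4 + M)/20 (n(M) = -(-7/(-3) + √(M - 4)/(-10))/2 = -(-7*(-⅓) + √(-4 + M)*(-⅒))/2 = -(7/3 - √(-4 + M)/10)/2 = -7/6 + √(-4 + M)/20)
n(q(4, 6 - (0 - 3)²)) + 128*(-20) = (-7/6 + √(-4 - 4)/20) + 128*(-20) = (-7/6 + √(-8)/20) - 2560 = (-7/6 + (2*I*√2)/20) - 2560 = (-7/6 + I*√2/10) - 2560 = -15367/6 + I*√2/10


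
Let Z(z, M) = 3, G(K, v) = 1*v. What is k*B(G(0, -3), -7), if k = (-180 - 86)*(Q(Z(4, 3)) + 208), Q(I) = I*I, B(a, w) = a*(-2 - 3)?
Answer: -865830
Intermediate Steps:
G(K, v) = v
B(a, w) = -5*a (B(a, w) = a*(-5) = -5*a)
Q(I) = I**2
k = -57722 (k = (-180 - 86)*(3**2 + 208) = -266*(9 + 208) = -266*217 = -57722)
k*B(G(0, -3), -7) = -(-288610)*(-3) = -57722*15 = -865830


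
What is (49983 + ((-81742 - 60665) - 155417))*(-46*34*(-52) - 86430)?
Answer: 1264484782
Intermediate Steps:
(49983 + ((-81742 - 60665) - 155417))*(-46*34*(-52) - 86430) = (49983 + (-142407 - 155417))*(-1564*(-52) - 86430) = (49983 - 297824)*(81328 - 86430) = -247841*(-5102) = 1264484782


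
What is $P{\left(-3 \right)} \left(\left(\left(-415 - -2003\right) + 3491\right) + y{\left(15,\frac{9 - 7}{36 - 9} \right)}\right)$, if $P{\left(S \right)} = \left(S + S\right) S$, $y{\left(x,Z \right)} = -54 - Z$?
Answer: $\frac{271346}{3} \approx 90449.0$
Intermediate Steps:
$P{\left(S \right)} = 2 S^{2}$ ($P{\left(S \right)} = 2 S S = 2 S^{2}$)
$P{\left(-3 \right)} \left(\left(\left(-415 - -2003\right) + 3491\right) + y{\left(15,\frac{9 - 7}{36 - 9} \right)}\right) = 2 \left(-3\right)^{2} \left(\left(\left(-415 - -2003\right) + 3491\right) - \left(54 + \frac{9 - 7}{36 - 9}\right)\right) = 2 \cdot 9 \left(\left(\left(-415 + 2003\right) + 3491\right) - \left(54 + \frac{2}{27}\right)\right) = 18 \left(\left(1588 + 3491\right) - \left(54 + 2 \cdot \frac{1}{27}\right)\right) = 18 \left(5079 - \frac{1460}{27}\right) = 18 \cdot \frac{135673}{27} = \frac{271346}{3}$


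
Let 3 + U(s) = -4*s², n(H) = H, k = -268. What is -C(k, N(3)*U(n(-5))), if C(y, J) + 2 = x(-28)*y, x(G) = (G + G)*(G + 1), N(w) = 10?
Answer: 405218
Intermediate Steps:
U(s) = -3 - 4*s²
x(G) = 2*G*(1 + G) (x(G) = (2*G)*(1 + G) = 2*G*(1 + G))
C(y, J) = -2 + 1512*y (C(y, J) = -2 + (2*(-28)*(1 - 28))*y = -2 + (2*(-28)*(-27))*y = -2 + 1512*y)
-C(k, N(3)*U(n(-5))) = -(-2 + 1512*(-268)) = -(-2 - 405216) = -1*(-405218) = 405218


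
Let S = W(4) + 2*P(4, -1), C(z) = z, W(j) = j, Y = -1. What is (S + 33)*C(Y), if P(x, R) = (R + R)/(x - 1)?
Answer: -107/3 ≈ -35.667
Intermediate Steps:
P(x, R) = 2*R/(-1 + x) (P(x, R) = (2*R)/(-1 + x) = 2*R/(-1 + x))
S = 8/3 (S = 4 + 2*(2*(-1)/(-1 + 4)) = 4 + 2*(2*(-1)/3) = 4 + 2*(2*(-1)*(1/3)) = 4 + 2*(-2/3) = 4 - 4/3 = 8/3 ≈ 2.6667)
(S + 33)*C(Y) = (8/3 + 33)*(-1) = (107/3)*(-1) = -107/3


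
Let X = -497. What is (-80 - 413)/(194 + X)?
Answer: 493/303 ≈ 1.6271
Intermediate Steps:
(-80 - 413)/(194 + X) = (-80 - 413)/(194 - 497) = -493/(-303) = -493*(-1/303) = 493/303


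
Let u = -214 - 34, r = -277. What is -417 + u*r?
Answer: 68279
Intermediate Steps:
u = -248
-417 + u*r = -417 - 248*(-277) = -417 + 68696 = 68279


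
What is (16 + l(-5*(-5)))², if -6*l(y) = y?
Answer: 5041/36 ≈ 140.03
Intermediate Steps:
l(y) = -y/6
(16 + l(-5*(-5)))² = (16 - (-5)*(-5)/6)² = (16 - ⅙*25)² = (16 - 25/6)² = (71/6)² = 5041/36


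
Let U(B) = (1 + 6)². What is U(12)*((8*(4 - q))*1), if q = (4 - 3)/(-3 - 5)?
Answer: 1617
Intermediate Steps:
U(B) = 49 (U(B) = 7² = 49)
q = -⅛ (q = 1/(-8) = 1*(-⅛) = -⅛ ≈ -0.12500)
U(12)*((8*(4 - q))*1) = 49*((8*(4 - 1*(-⅛)))*1) = 49*((8*(4 + ⅛))*1) = 49*((8*(33/8))*1) = 49*(33*1) = 49*33 = 1617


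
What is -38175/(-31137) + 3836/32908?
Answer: 114642036/85388033 ≈ 1.3426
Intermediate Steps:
-38175/(-31137) + 3836/32908 = -38175*(-1/31137) + 3836*(1/32908) = 12725/10379 + 959/8227 = 114642036/85388033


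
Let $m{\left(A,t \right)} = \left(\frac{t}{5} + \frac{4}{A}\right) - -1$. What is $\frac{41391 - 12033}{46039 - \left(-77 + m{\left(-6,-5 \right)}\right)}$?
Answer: $\frac{44037}{69175} \approx 0.6366$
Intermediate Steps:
$m{\left(A,t \right)} = 1 + \frac{4}{A} + \frac{t}{5}$ ($m{\left(A,t \right)} = \left(t \frac{1}{5} + \frac{4}{A}\right) + 1 = \left(\frac{t}{5} + \frac{4}{A}\right) + 1 = \left(\frac{4}{A} + \frac{t}{5}\right) + 1 = 1 + \frac{4}{A} + \frac{t}{5}$)
$\frac{41391 - 12033}{46039 - \left(-77 + m{\left(-6,-5 \right)}\right)} = \frac{41391 - 12033}{46039 - \left(-77 + \left(1 + \frac{4}{-6} + \frac{1}{5} \left(-5\right)\right)\right)} = \frac{29358}{46039 - \left(-77 + \left(1 + 4 \left(- \frac{1}{6}\right) - 1\right)\right)} = \frac{29358}{46039 - \left(-77 - \frac{2}{3}\right)} = \frac{29358}{46039 - - \frac{233}{3}} = \frac{29358}{46039 + \frac{233}{3}} = \frac{29358}{\frac{138350}{3}} = 29358 \cdot \frac{3}{138350} = \frac{44037}{69175}$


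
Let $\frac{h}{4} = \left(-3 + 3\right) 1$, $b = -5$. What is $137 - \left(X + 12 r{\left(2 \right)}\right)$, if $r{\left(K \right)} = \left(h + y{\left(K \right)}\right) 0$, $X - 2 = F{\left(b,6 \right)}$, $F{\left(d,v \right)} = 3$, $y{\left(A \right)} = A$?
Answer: $132$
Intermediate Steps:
$h = 0$ ($h = 4 \left(-3 + 3\right) 1 = 4 \cdot 0 \cdot 1 = 4 \cdot 0 = 0$)
$X = 5$ ($X = 2 + 3 = 5$)
$r{\left(K \right)} = 0$ ($r{\left(K \right)} = \left(0 + K\right) 0 = K 0 = 0$)
$137 - \left(X + 12 r{\left(2 \right)}\right) = 137 - \left(5 + 12 \cdot 0\right) = 137 - \left(5 + 0\right) = 137 - 5 = 132$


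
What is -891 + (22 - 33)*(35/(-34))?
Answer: -29909/34 ≈ -879.68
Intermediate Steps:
-891 + (22 - 33)*(35/(-34)) = -891 - 385*(-1)/34 = -891 - 11*(-35/34) = -891 + 385/34 = -29909/34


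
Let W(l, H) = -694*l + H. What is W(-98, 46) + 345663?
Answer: 413721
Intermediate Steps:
W(l, H) = H - 694*l
W(-98, 46) + 345663 = (46 - 694*(-98)) + 345663 = (46 + 68012) + 345663 = 68058 + 345663 = 413721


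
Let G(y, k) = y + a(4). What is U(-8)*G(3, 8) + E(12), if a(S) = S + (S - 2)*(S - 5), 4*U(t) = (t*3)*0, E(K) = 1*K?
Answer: 12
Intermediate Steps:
E(K) = K
U(t) = 0 (U(t) = ((t*3)*0)/4 = ((3*t)*0)/4 = (¼)*0 = 0)
a(S) = S + (-5 + S)*(-2 + S) (a(S) = S + (-2 + S)*(-5 + S) = S + (-5 + S)*(-2 + S))
G(y, k) = 2 + y (G(y, k) = y + (10 + 4² - 6*4) = y + (10 + 16 - 24) = y + 2 = 2 + y)
U(-8)*G(3, 8) + E(12) = 0*(2 + 3) + 12 = 0*5 + 12 = 0 + 12 = 12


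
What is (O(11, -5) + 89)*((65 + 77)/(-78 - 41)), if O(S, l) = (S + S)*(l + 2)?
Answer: -3266/119 ≈ -27.445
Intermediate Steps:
O(S, l) = 2*S*(2 + l) (O(S, l) = (2*S)*(2 + l) = 2*S*(2 + l))
(O(11, -5) + 89)*((65 + 77)/(-78 - 41)) = (2*11*(2 - 5) + 89)*((65 + 77)/(-78 - 41)) = (2*11*(-3) + 89)*(142/(-119)) = (-66 + 89)*(142*(-1/119)) = 23*(-142/119) = -3266/119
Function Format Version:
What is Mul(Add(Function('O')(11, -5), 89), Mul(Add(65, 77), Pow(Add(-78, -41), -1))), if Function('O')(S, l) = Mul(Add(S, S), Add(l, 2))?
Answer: Rational(-3266, 119) ≈ -27.445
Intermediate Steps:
Function('O')(S, l) = Mul(2, S, Add(2, l)) (Function('O')(S, l) = Mul(Mul(2, S), Add(2, l)) = Mul(2, S, Add(2, l)))
Mul(Add(Function('O')(11, -5), 89), Mul(Add(65, 77), Pow(Add(-78, -41), -1))) = Mul(Add(Mul(2, 11, Add(2, -5)), 89), Mul(Add(65, 77), Pow(Add(-78, -41), -1))) = Mul(Add(Mul(2, 11, -3), 89), Mul(142, Pow(-119, -1))) = Mul(Add(-66, 89), Mul(142, Rational(-1, 119))) = Mul(23, Rational(-142, 119)) = Rational(-3266, 119)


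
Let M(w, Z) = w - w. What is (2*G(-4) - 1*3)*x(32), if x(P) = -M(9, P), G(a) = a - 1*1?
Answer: 0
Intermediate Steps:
G(a) = -1 + a (G(a) = a - 1 = -1 + a)
M(w, Z) = 0
x(P) = 0 (x(P) = -1*0 = 0)
(2*G(-4) - 1*3)*x(32) = (2*(-1 - 4) - 1*3)*0 = (2*(-5) - 3)*0 = (-10 - 3)*0 = -13*0 = 0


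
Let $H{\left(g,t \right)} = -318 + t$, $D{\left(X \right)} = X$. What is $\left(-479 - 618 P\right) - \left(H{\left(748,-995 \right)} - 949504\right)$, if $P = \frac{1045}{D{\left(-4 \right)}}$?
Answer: $\frac{2223581}{2} \approx 1.1118 \cdot 10^{6}$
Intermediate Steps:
$P = - \frac{1045}{4}$ ($P = \frac{1045}{-4} = 1045 \left(- \frac{1}{4}\right) = - \frac{1045}{4} \approx -261.25$)
$\left(-479 - 618 P\right) - \left(H{\left(748,-995 \right)} - 949504\right) = \left(-479 - - \frac{322905}{2}\right) - \left(\left(-318 - 995\right) - 949504\right) = \left(-479 + \frac{322905}{2}\right) - \left(-1313 - 949504\right) = \frac{321947}{2} - -950817 = \frac{321947}{2} + 950817 = \frac{2223581}{2}$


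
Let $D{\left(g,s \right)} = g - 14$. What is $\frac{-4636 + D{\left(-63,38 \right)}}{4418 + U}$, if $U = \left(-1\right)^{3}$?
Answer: $- \frac{4713}{4417} \approx -1.067$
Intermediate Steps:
$D{\left(g,s \right)} = -14 + g$ ($D{\left(g,s \right)} = g - 14 = -14 + g$)
$U = -1$
$\frac{-4636 + D{\left(-63,38 \right)}}{4418 + U} = \frac{-4636 - 77}{4418 - 1} = \frac{-4636 - 77}{4417} = \left(-4713\right) \frac{1}{4417} = - \frac{4713}{4417}$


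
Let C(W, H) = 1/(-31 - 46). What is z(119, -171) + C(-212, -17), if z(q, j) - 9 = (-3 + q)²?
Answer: 1036804/77 ≈ 13465.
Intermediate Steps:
z(q, j) = 9 + (-3 + q)²
C(W, H) = -1/77 (C(W, H) = 1/(-77) = -1/77)
z(119, -171) + C(-212, -17) = (9 + (-3 + 119)²) - 1/77 = (9 + 116²) - 1/77 = (9 + 13456) - 1/77 = 13465 - 1/77 = 1036804/77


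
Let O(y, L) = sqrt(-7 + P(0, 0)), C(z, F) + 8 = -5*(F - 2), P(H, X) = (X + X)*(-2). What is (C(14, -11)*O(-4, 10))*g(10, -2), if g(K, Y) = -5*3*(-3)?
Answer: 2565*I*sqrt(7) ≈ 6786.4*I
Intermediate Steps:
P(H, X) = -4*X (P(H, X) = (2*X)*(-2) = -4*X)
g(K, Y) = 45 (g(K, Y) = -15*(-3) = 45)
C(z, F) = 2 - 5*F (C(z, F) = -8 - 5*(F - 2) = -8 - 5*(-2 + F) = -8 + (10 - 5*F) = 2 - 5*F)
O(y, L) = I*sqrt(7) (O(y, L) = sqrt(-7 - 4*0) = sqrt(-7 + 0) = sqrt(-7) = I*sqrt(7))
(C(14, -11)*O(-4, 10))*g(10, -2) = ((2 - 5*(-11))*(I*sqrt(7)))*45 = ((2 + 55)*(I*sqrt(7)))*45 = (57*(I*sqrt(7)))*45 = (57*I*sqrt(7))*45 = 2565*I*sqrt(7)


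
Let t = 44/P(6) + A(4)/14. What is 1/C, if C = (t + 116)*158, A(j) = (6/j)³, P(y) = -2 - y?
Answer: 56/979837 ≈ 5.7152e-5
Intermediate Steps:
A(j) = 216/j³
t = -589/112 (t = 44/(-2 - 1*6) + (216/4³)/14 = 44/(-2 - 6) + (216*(1/64))*(1/14) = 44/(-8) + (27/8)*(1/14) = 44*(-⅛) + 27/112 = -11/2 + 27/112 = -589/112 ≈ -5.2589)
C = 979837/56 (C = (-589/112 + 116)*158 = (12403/112)*158 = 979837/56 ≈ 17497.)
1/C = 1/(979837/56) = 56/979837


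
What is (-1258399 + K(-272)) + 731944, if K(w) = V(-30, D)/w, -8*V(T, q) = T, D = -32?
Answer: -572783055/1088 ≈ -5.2646e+5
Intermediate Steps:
V(T, q) = -T/8
K(w) = 15/(4*w) (K(w) = (-1/8*(-30))/w = 15/(4*w))
(-1258399 + K(-272)) + 731944 = (-1258399 + (15/4)/(-272)) + 731944 = (-1258399 + (15/4)*(-1/272)) + 731944 = (-1258399 - 15/1088) + 731944 = -1369138127/1088 + 731944 = -572783055/1088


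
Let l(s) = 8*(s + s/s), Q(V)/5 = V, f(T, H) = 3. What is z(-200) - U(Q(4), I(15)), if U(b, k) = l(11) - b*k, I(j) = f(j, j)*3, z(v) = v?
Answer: -116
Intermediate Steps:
Q(V) = 5*V
l(s) = 8 + 8*s (l(s) = 8*(s + 1) = 8*(1 + s) = 8 + 8*s)
I(j) = 9 (I(j) = 3*3 = 9)
U(b, k) = 96 - b*k (U(b, k) = (8 + 8*11) - b*k = (8 + 88) - b*k = 96 - b*k)
z(-200) - U(Q(4), I(15)) = -200 - (96 - 1*5*4*9) = -200 - (96 - 1*20*9) = -200 - (96 - 180) = -200 - 1*(-84) = -200 + 84 = -116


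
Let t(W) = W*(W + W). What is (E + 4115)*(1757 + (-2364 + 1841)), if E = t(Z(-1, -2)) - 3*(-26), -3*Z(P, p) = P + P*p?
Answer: 46569926/9 ≈ 5.1744e+6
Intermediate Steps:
Z(P, p) = -P/3 - P*p/3 (Z(P, p) = -(P + P*p)/3 = -P/3 - P*p/3)
t(W) = 2*W² (t(W) = W*(2*W) = 2*W²)
E = 704/9 (E = 2*(-⅓*(-1)*(1 - 2))² - 3*(-26) = 2*(-⅓*(-1)*(-1))² + 78 = 2*(-⅓)² + 78 = 2*(⅑) + 78 = 2/9 + 78 = 704/9 ≈ 78.222)
(E + 4115)*(1757 + (-2364 + 1841)) = (704/9 + 4115)*(1757 + (-2364 + 1841)) = 37739*(1757 - 523)/9 = (37739/9)*1234 = 46569926/9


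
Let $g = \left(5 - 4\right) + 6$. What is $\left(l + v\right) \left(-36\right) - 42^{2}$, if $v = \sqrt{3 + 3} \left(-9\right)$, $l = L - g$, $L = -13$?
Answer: $-1044 + 324 \sqrt{6} \approx -250.37$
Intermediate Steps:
$g = 7$ ($g = 1 + 6 = 7$)
$l = -20$ ($l = -13 - 7 = -20$)
$v = - 9 \sqrt{6}$ ($v = \sqrt{6} \left(-9\right) = - 9 \sqrt{6} \approx -22.045$)
$\left(l + v\right) \left(-36\right) - 42^{2} = \left(-20 - 9 \sqrt{6}\right) \left(-36\right) - 42^{2} = \left(720 + 324 \sqrt{6}\right) - 1764 = -1044 + 324 \sqrt{6}$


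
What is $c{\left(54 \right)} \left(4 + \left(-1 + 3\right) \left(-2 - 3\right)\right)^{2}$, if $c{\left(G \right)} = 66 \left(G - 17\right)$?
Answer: $87912$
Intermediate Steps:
$c{\left(G \right)} = -1122 + 66 G$ ($c{\left(G \right)} = 66 \left(-17 + G\right) = -1122 + 66 G$)
$c{\left(54 \right)} \left(4 + \left(-1 + 3\right) \left(-2 - 3\right)\right)^{2} = \left(-1122 + 66 \cdot 54\right) \left(4 + \left(-1 + 3\right) \left(-2 - 3\right)\right)^{2} = \left(-1122 + 3564\right) \left(4 + 2 \left(-5\right)\right)^{2} = 2442 \left(4 - 10\right)^{2} = 2442 \left(-6\right)^{2} = 2442 \cdot 36 = 87912$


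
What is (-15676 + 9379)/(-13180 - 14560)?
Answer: 6297/27740 ≈ 0.22700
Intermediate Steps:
(-15676 + 9379)/(-13180 - 14560) = -6297/(-27740) = -6297*(-1/27740) = 6297/27740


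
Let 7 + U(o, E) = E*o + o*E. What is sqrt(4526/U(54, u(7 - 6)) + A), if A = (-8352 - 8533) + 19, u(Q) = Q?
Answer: 2*I*sqrt(42898235)/101 ≈ 129.7*I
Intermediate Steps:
A = -16866 (A = -16885 + 19 = -16866)
U(o, E) = -7 + 2*E*o (U(o, E) = -7 + (E*o + o*E) = -7 + (E*o + E*o) = -7 + 2*E*o)
sqrt(4526/U(54, u(7 - 6)) + A) = sqrt(4526/(-7 + 2*(7 - 6)*54) - 16866) = sqrt(4526/(-7 + 2*1*54) - 16866) = sqrt(4526/(-7 + 108) - 16866) = sqrt(4526/101 - 16866) = sqrt(-1698940/101) = 2*I*sqrt(42898235)/101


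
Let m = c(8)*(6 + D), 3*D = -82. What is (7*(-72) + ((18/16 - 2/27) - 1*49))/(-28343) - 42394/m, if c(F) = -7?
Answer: -6951482009/24488352 ≈ -283.87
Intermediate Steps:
D = -82/3 (D = (1/3)*(-82) = -82/3 ≈ -27.333)
m = 448/3 (m = -7*(6 - 82/3) = -7*(-64/3) = 448/3 ≈ 149.33)
(7*(-72) + ((18/16 - 2/27) - 1*49))/(-28343) - 42394/m = (7*(-72) + ((18/16 - 2/27) - 1*49))/(-28343) - 42394/448/3 = (-504 + ((18*(1/16) - 2*1/27) - 49))*(-1/28343) - 42394*3/448 = (-504 + ((9/8 - 2/27) - 49))*(-1/28343) - 63591/224 = (-504 + (227/216 - 49))*(-1/28343) - 63591/224 = (-504 - 10357/216)*(-1/28343) - 63591/224 = -119221/216*(-1/28343) - 63591/224 = 119221/6122088 - 63591/224 = -6951482009/24488352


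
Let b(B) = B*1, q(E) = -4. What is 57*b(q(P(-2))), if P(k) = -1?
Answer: -228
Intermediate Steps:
b(B) = B
57*b(q(P(-2))) = 57*(-4) = -228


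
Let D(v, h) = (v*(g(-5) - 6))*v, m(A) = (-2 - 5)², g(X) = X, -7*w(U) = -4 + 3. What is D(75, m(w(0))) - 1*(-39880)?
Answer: -21995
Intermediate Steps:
w(U) = ⅐ (w(U) = -(-4 + 3)/7 = -⅐*(-1) = ⅐)
m(A) = 49 (m(A) = (-7)² = 49)
D(v, h) = -11*v² (D(v, h) = (v*(-5 - 6))*v = (v*(-11))*v = (-11*v)*v = -11*v²)
D(75, m(w(0))) - 1*(-39880) = -11*75² - 1*(-39880) = -11*5625 + 39880 = -61875 + 39880 = -21995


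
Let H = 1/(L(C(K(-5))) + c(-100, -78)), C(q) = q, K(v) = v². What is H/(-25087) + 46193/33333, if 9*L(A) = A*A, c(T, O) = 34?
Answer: 1078883269424/778525448001 ≈ 1.3858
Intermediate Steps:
L(A) = A²/9 (L(A) = (A*A)/9 = A²/9)
H = 9/931 (H = 1/(((-5)²)²/9 + 34) = 1/((⅑)*25² + 34) = 1/((⅑)*625 + 34) = 1/(625/9 + 34) = 1/(931/9) = 9/931 ≈ 0.0096670)
H/(-25087) + 46193/33333 = (9/931)/(-25087) + 46193/33333 = (9/931)*(-1/25087) + 46193*(1/33333) = -9/23355997 + 46193/33333 = 1078883269424/778525448001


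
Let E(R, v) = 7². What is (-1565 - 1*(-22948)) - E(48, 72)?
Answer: 21334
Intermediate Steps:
E(R, v) = 49
(-1565 - 1*(-22948)) - E(48, 72) = (-1565 - 1*(-22948)) - 1*49 = (-1565 + 22948) - 49 = 21383 - 49 = 21334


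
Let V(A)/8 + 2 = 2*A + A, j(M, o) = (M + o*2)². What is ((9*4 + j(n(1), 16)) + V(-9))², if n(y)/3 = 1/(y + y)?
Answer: 13727025/16 ≈ 8.5794e+5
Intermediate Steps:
n(y) = 3/(2*y) (n(y) = 3/(y + y) = 3/((2*y)) = 3*(1/(2*y)) = 3/(2*y))
j(M, o) = (M + 2*o)²
V(A) = -16 + 24*A (V(A) = -16 + 8*(2*A + A) = -16 + 8*(3*A) = -16 + 24*A)
((9*4 + j(n(1), 16)) + V(-9))² = ((9*4 + ((3/2)/1 + 2*16)²) + (-16 + 24*(-9)))² = ((36 + ((3/2)*1 + 32)²) + (-16 - 216))² = ((36 + (3/2 + 32)²) - 232)² = ((36 + (67/2)²) - 232)² = ((36 + 4489/4) - 232)² = (4633/4 - 232)² = (3705/4)² = 13727025/16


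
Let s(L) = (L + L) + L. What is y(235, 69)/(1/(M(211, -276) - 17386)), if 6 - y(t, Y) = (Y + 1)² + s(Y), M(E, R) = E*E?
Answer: -138415635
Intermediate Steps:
s(L) = 3*L (s(L) = 2*L + L = 3*L)
M(E, R) = E²
y(t, Y) = 6 - (1 + Y)² - 3*Y (y(t, Y) = 6 - ((Y + 1)² + 3*Y) = 6 - ((1 + Y)² + 3*Y) = 6 + (-(1 + Y)² - 3*Y) = 6 - (1 + Y)² - 3*Y)
y(235, 69)/(1/(M(211, -276) - 17386)) = (5 - 1*69² - 5*69)/(1/(211² - 17386)) = (5 - 1*4761 - 345)/(1/(44521 - 17386)) = (5 - 4761 - 345)/(1/27135) = -5101/1/27135 = -5101*27135 = -138415635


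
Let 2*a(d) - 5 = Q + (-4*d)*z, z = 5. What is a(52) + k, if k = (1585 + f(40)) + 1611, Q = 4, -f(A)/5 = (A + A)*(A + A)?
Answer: -58639/2 ≈ -29320.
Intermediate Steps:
f(A) = -20*A**2 (f(A) = -5*(A + A)*(A + A) = -5*2*A*2*A = -20*A**2)
k = -28804 (k = (1585 - 20*40**2) + 1611 = (1585 - 20*1600) + 1611 = (1585 - 32000) + 1611 = -30415 + 1611 = -28804)
a(d) = 9/2 - 10*d (a(d) = 5/2 + (4 - 4*d*5)/2 = 5/2 + (4 - 20*d)/2 = 5/2 + (2 - 10*d) = 9/2 - 10*d)
a(52) + k = (9/2 - 10*52) - 28804 = (9/2 - 520) - 28804 = -1031/2 - 28804 = -58639/2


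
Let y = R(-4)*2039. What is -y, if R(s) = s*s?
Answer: -32624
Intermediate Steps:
R(s) = s²
y = 32624 (y = (-4)²*2039 = 16*2039 = 32624)
-y = -1*32624 = -32624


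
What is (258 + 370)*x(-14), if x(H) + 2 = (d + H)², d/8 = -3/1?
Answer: 905576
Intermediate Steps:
d = -24 (d = 8*(-3/1) = 8*(-3*1) = 8*(-3) = -24)
x(H) = -2 + (-24 + H)²
(258 + 370)*x(-14) = (258 + 370)*(-2 + (-24 - 14)²) = 628*(-2 + (-38)²) = 628*(-2 + 1444) = 628*1442 = 905576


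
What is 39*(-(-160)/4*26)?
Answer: 40560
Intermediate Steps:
39*(-(-160)/4*26) = 39*(-10*(-4)*26) = 39*(40*26) = 39*1040 = 40560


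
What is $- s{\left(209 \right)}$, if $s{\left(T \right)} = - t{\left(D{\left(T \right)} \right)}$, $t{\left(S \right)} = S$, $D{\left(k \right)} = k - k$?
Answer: $0$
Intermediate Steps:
$D{\left(k \right)} = 0$
$s{\left(T \right)} = 0$ ($s{\left(T \right)} = \left(-1\right) 0 = 0$)
$- s{\left(209 \right)} = \left(-1\right) 0 = 0$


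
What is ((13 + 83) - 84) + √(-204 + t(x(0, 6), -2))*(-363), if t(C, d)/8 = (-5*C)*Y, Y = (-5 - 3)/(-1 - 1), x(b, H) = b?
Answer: 12 - 726*I*√51 ≈ 12.0 - 5184.7*I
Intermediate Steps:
Y = 4 (Y = -8/(-2) = -8*(-½) = 4)
t(C, d) = -160*C (t(C, d) = 8*(-5*C*4) = 8*(-20*C) = -160*C)
((13 + 83) - 84) + √(-204 + t(x(0, 6), -2))*(-363) = ((13 + 83) - 84) + √(-204 - 160*0)*(-363) = (96 - 84) + √(-204 + 0)*(-363) = 12 + √(-204)*(-363) = 12 + (2*I*√51)*(-363) = 12 - 726*I*√51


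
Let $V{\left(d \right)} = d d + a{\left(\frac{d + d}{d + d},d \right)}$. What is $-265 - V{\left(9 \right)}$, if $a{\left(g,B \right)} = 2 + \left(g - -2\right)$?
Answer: $-351$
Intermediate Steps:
$a{\left(g,B \right)} = 4 + g$ ($a{\left(g,B \right)} = 2 + \left(g + 2\right) = 2 + \left(2 + g\right) = 4 + g$)
$V{\left(d \right)} = 5 + d^{2}$ ($V{\left(d \right)} = d d + \left(4 + \frac{d + d}{d + d}\right) = d^{2} + \left(4 + \frac{2 d}{2 d}\right) = d^{2} + \left(4 + 2 d \frac{1}{2 d}\right) = d^{2} + \left(4 + 1\right) = d^{2} + 5 = 5 + d^{2}$)
$-265 - V{\left(9 \right)} = -265 - \left(5 + 9^{2}\right) = -265 - \left(5 + 81\right) = -265 - 86 = -351$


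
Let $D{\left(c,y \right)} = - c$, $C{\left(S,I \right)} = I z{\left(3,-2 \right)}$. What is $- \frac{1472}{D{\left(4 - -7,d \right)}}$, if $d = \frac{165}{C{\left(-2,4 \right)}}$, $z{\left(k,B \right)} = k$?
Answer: $\frac{1472}{11} \approx 133.82$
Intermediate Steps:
$C{\left(S,I \right)} = 3 I$ ($C{\left(S,I \right)} = I 3 = 3 I$)
$d = \frac{55}{4}$ ($d = \frac{165}{3 \cdot 4} = \frac{165}{12} = 165 \cdot \frac{1}{12} = \frac{55}{4} \approx 13.75$)
$- \frac{1472}{D{\left(4 - -7,d \right)}} = - \frac{1472}{\left(-1\right) \left(4 - -7\right)} = - \frac{1472}{\left(-1\right) \left(4 + 7\right)} = - \frac{1472}{\left(-1\right) 11} = - \frac{1472}{-11} = \left(-1472\right) \left(- \frac{1}{11}\right) = \frac{1472}{11}$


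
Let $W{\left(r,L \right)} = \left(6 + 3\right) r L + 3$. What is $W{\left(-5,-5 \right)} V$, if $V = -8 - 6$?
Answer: $-3192$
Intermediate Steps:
$V = -14$
$W{\left(r,L \right)} = 3 + 9 L r$ ($W{\left(r,L \right)} = 9 r L + 3 = 9 L r + 3 = 3 + 9 L r$)
$W{\left(-5,-5 \right)} V = \left(3 + 9 \left(-5\right) \left(-5\right)\right) \left(-14\right) = \left(3 + 225\right) \left(-14\right) = 228 \left(-14\right) = -3192$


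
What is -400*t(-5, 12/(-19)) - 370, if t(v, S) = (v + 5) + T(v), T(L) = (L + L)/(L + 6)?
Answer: 3630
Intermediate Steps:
T(L) = 2*L/(6 + L) (T(L) = (2*L)/(6 + L) = 2*L/(6 + L))
t(v, S) = 5 + v + 2*v/(6 + v) (t(v, S) = (v + 5) + 2*v/(6 + v) = (5 + v) + 2*v/(6 + v) = 5 + v + 2*v/(6 + v))
-400*t(-5, 12/(-19)) - 370 = -400*(30 + (-5)² + 13*(-5))/(6 - 5) - 370 = -400*(30 + 25 - 65)/1 - 370 = -400*(-10) - 370 = 4000 - 370 = 3630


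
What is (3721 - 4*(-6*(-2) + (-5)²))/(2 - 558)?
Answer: -3573/556 ≈ -6.4263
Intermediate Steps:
(3721 - 4*(-6*(-2) + (-5)²))/(2 - 558) = (3721 - 4*(12 + 25))/(-556) = (3721 - 4*37)*(-1/556) = (3721 - 148)*(-1/556) = 3573*(-1/556) = -3573/556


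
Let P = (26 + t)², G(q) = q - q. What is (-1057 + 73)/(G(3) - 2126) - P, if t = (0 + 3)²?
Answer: -1301683/1063 ≈ -1224.5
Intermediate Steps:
G(q) = 0
t = 9 (t = 3² = 9)
P = 1225 (P = (26 + 9)² = 35² = 1225)
(-1057 + 73)/(G(3) - 2126) - P = (-1057 + 73)/(0 - 2126) - 1*1225 = -984/(-2126) - 1225 = -984*(-1/2126) - 1225 = 492/1063 - 1225 = -1301683/1063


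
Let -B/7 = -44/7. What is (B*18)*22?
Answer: 17424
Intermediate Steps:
B = 44 (B = -(-308)/7 = -7*(-44/7) = 44)
(B*18)*22 = (44*18)*22 = 792*22 = 17424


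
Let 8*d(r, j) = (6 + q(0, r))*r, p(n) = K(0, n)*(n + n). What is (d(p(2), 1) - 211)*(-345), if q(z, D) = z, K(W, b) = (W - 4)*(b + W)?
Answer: 81075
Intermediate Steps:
K(W, b) = (-4 + W)*(W + b)
p(n) = -8*n² (p(n) = (0² - 4*0 - 4*n + 0*n)*(n + n) = (0 + 0 - 4*n + 0)*(2*n) = (-4*n)*(2*n) = -8*n²)
d(r, j) = 3*r/4 (d(r, j) = ((6 + 0)*r)/8 = (6*r)/8 = 3*r/4)
(d(p(2), 1) - 211)*(-345) = (3*(-8*2²)/4 - 211)*(-345) = (3*(-8*4)/4 - 211)*(-345) = ((¾)*(-32) - 211)*(-345) = (-24 - 211)*(-345) = -235*(-345) = 81075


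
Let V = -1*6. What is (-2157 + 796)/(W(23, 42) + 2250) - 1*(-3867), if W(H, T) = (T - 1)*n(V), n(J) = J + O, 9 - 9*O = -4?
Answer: 71794074/18569 ≈ 3866.3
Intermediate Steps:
O = 13/9 (O = 1 - ⅑*(-4) = 1 + 4/9 = 13/9 ≈ 1.4444)
V = -6
n(J) = 13/9 + J (n(J) = J + 13/9 = 13/9 + J)
W(H, T) = 41/9 - 41*T/9 (W(H, T) = (T - 1)*(13/9 - 6) = (-1 + T)*(-41/9) = 41/9 - 41*T/9)
(-2157 + 796)/(W(23, 42) + 2250) - 1*(-3867) = (-2157 + 796)/((41/9 - 41/9*42) + 2250) - 1*(-3867) = -1361/((41/9 - 574/3) + 2250) + 3867 = -1361/(-1681/9 + 2250) + 3867 = -1361/18569/9 + 3867 = -1361*9/18569 + 3867 = -12249/18569 + 3867 = 71794074/18569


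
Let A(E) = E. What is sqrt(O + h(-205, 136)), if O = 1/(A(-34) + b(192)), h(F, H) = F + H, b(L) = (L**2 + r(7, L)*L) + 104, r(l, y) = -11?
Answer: I*sqrt(83667411374)/34822 ≈ 8.3066*I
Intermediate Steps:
b(L) = 104 + L**2 - 11*L (b(L) = (L**2 - 11*L) + 104 = 104 + L**2 - 11*L)
O = 1/34822 (O = 1/(-34 + (104 + 192**2 - 11*192)) = 1/(-34 + (104 + 36864 - 2112)) = 1/(-34 + 34856) = 1/34822 ≈ 2.8717e-5)
sqrt(O + h(-205, 136)) = sqrt(1/34822 + (-205 + 136)) = sqrt(1/34822 - 69) = sqrt(-2402717/34822) = I*sqrt(83667411374)/34822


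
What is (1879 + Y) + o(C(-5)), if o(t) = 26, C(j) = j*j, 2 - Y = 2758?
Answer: -851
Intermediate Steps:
Y = -2756 (Y = 2 - 1*2758 = 2 - 2758 = -2756)
C(j) = j²
(1879 + Y) + o(C(-5)) = (1879 - 2756) + 26 = -877 + 26 = -851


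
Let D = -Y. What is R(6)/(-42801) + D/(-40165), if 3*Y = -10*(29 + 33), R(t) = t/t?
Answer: -1777141/343820433 ≈ -0.0051688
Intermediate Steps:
R(t) = 1
Y = -620/3 (Y = (-10*(29 + 33))/3 = (-10*62)/3 = (⅓)*(-620) = -620/3 ≈ -206.67)
D = 620/3 (D = -1*(-620/3) = 620/3 ≈ 206.67)
R(6)/(-42801) + D/(-40165) = 1/(-42801) + (620/3)/(-40165) = 1*(-1/42801) + (620/3)*(-1/40165) = -1/42801 - 124/24099 = -1777141/343820433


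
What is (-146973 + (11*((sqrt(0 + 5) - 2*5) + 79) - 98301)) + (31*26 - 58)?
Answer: -243767 + 11*sqrt(5) ≈ -2.4374e+5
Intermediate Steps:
(-146973 + (11*((sqrt(0 + 5) - 2*5) + 79) - 98301)) + (31*26 - 58) = (-146973 + (11*((sqrt(5) - 10) + 79) - 98301)) + (806 - 58) = (-146973 + (11*((-10 + sqrt(5)) + 79) - 98301)) + 748 = (-146973 + (11*(69 + sqrt(5)) - 98301)) + 748 = (-146973 + ((759 + 11*sqrt(5)) - 98301)) + 748 = (-146973 + (-97542 + 11*sqrt(5))) + 748 = (-244515 + 11*sqrt(5)) + 748 = -243767 + 11*sqrt(5)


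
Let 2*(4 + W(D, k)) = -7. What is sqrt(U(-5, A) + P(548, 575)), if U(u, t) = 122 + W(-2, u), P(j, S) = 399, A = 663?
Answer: sqrt(2054)/2 ≈ 22.661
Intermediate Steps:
W(D, k) = -15/2 (W(D, k) = -4 + (1/2)*(-7) = -4 - 7/2 = -15/2)
U(u, t) = 229/2 (U(u, t) = 122 - 15/2 = 229/2)
sqrt(U(-5, A) + P(548, 575)) = sqrt(229/2 + 399) = sqrt(1027/2) = sqrt(2054)/2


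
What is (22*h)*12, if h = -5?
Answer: -1320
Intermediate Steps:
(22*h)*12 = (22*(-5))*12 = -110*12 = -1320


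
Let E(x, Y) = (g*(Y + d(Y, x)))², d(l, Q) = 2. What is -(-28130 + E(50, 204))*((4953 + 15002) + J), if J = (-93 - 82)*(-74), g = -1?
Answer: -470738930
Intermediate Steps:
J = 12950 (J = -175*(-74) = 12950)
E(x, Y) = (-2 - Y)² (E(x, Y) = (-(Y + 2))² = (-(2 + Y))² = (-2 - Y)²)
-(-28130 + E(50, 204))*((4953 + 15002) + J) = -(-28130 + (2 + 204)²)*((4953 + 15002) + 12950) = -(-28130 + 206²)*(19955 + 12950) = -(-28130 + 42436)*32905 = -14306*32905 = -1*470738930 = -470738930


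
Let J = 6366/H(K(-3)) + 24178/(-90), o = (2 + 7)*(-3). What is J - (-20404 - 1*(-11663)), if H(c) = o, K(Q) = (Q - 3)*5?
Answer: 370646/45 ≈ 8236.6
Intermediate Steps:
K(Q) = -15 + 5*Q (K(Q) = (-3 + Q)*5 = -15 + 5*Q)
o = -27 (o = 9*(-3) = -27)
H(c) = -27
J = -22699/45 (J = 6366/(-27) + 24178/(-90) = 6366*(-1/27) + 24178*(-1/90) = -2122/9 - 12089/45 = -22699/45 ≈ -504.42)
J - (-20404 - 1*(-11663)) = -22699/45 - (-20404 - 1*(-11663)) = -22699/45 - (-20404 + 11663) = -22699/45 - 1*(-8741) = -22699/45 + 8741 = 370646/45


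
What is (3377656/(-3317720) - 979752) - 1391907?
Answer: -983562984392/414715 ≈ -2.3717e+6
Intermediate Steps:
(3377656/(-3317720) - 979752) - 1391907 = (3377656*(-1/3317720) - 979752) - 1391907 = (-422207/414715 - 979752) - 1391907 = -406318272887/414715 - 1391907 = -983562984392/414715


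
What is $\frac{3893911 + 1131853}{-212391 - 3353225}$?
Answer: $- \frac{1256441}{891404} \approx -1.4095$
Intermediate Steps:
$\frac{3893911 + 1131853}{-212391 - 3353225} = \frac{5025764}{-3565616} = 5025764 \left(- \frac{1}{3565616}\right) = - \frac{1256441}{891404}$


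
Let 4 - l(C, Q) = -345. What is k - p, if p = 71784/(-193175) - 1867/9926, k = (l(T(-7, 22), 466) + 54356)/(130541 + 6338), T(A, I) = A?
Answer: 251790965172461/262459329788950 ≈ 0.95935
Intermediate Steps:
l(C, Q) = 349 (l(C, Q) = 4 - 1*(-345) = 4 + 345 = 349)
k = 54705/136879 (k = (349 + 54356)/(130541 + 6338) = 54705/136879 ≈ 0.39966)
p = -1073185709/1917455050 (p = 71784*(-1/193175) - 1867*1/9926 = -71784/193175 - 1867/9926 = -1073185709/1917455050 ≈ -0.55969)
k - p = 54705/136879 - 1*(-1073185709/1917455050) = 54705/136879 + 1073185709/1917455050 = 251790965172461/262459329788950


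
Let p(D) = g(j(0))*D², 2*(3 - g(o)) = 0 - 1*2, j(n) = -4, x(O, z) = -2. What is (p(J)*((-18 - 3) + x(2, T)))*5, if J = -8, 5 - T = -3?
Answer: -29440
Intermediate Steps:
T = 8 (T = 5 - 1*(-3) = 5 + 3 = 8)
g(o) = 4 (g(o) = 3 - (0 - 1*2)/2 = 3 - (0 - 2)/2 = 3 - ½*(-2) = 3 + 1 = 4)
p(D) = 4*D²
(p(J)*((-18 - 3) + x(2, T)))*5 = ((4*(-8)²)*((-18 - 3) - 2))*5 = ((4*64)*(-21 - 2))*5 = (256*(-23))*5 = -5888*5 = -29440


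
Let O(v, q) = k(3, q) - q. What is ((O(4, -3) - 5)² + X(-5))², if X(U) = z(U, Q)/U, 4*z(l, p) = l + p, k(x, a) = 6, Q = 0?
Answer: 4225/16 ≈ 264.06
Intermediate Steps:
z(l, p) = l/4 + p/4 (z(l, p) = (l + p)/4 = l/4 + p/4)
X(U) = ¼ (X(U) = (U/4 + (¼)*0)/U = (U/4 + 0)/U = (U/4)/U = ¼)
O(v, q) = 6 - q
((O(4, -3) - 5)² + X(-5))² = (((6 - 1*(-3)) - 5)² + ¼)² = (((6 + 3) - 5)² + ¼)² = ((9 - 5)² + ¼)² = (4² + ¼)² = (16 + ¼)² = (65/4)² = 4225/16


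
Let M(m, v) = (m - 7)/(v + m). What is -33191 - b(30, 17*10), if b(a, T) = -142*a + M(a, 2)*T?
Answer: -464851/16 ≈ -29053.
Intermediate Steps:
M(m, v) = (-7 + m)/(m + v)
b(a, T) = -142*a + T*(-7 + a)/(2 + a) (b(a, T) = -142*a + ((-7 + a)/(a + 2))*T = -142*a + ((-7 + a)/(2 + a))*T = -142*a + T*(-7 + a)/(2 + a))
-33191 - b(30, 17*10) = -33191 - ((17*10)*(-7 + 30) - 142*30*(2 + 30))/(2 + 30) = -33191 - (170*23 - 142*30*32)/32 = -33191 - (3910 - 136320)/32 = -33191 - (-132410)/32 = -33191 - 1*(-66205/16) = -33191 + 66205/16 = -464851/16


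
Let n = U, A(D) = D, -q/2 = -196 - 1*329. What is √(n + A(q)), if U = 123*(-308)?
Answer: I*√36834 ≈ 191.92*I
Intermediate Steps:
q = 1050 (q = -2*(-196 - 1*329) = -2*(-196 - 329) = -2*(-525) = 1050)
U = -37884
n = -37884
√(n + A(q)) = √(-37884 + 1050) = √(-36834) = I*√36834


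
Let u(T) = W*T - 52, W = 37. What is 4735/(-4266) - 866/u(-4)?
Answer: 686839/213300 ≈ 3.2201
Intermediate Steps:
u(T) = -52 + 37*T (u(T) = 37*T - 52 = -52 + 37*T)
4735/(-4266) - 866/u(-4) = 4735/(-4266) - 866/(-52 + 37*(-4)) = 4735*(-1/4266) - 866/(-52 - 148) = -4735/4266 - 866/(-200) = -4735/4266 - 866*(-1/200) = -4735/4266 + 433/100 = 686839/213300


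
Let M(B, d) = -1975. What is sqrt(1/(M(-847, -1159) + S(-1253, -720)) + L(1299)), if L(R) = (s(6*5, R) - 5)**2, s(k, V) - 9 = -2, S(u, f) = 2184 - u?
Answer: sqrt(8551238)/1462 ≈ 2.0002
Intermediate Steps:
s(k, V) = 7 (s(k, V) = 9 - 2 = 7)
L(R) = 4 (L(R) = (7 - 5)**2 = 2**2 = 4)
sqrt(1/(M(-847, -1159) + S(-1253, -720)) + L(1299)) = sqrt(1/(-1975 + (2184 - 1*(-1253))) + 4) = sqrt(1/(-1975 + (2184 + 1253)) + 4) = sqrt(1/(-1975 + 3437) + 4) = sqrt(1/1462 + 4) = sqrt(5849/1462) = sqrt(8551238)/1462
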